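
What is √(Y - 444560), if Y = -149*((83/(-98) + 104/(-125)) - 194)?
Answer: I*√50886970170/350 ≈ 644.52*I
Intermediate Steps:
Y = 357162983/12250 (Y = -149*((83*(-1/98) + 104*(-1/125)) - 194) = -149*((-83/98 - 104/125) - 194) = -149*(-20567/12250 - 194) = -149*(-2397067/12250) = 357162983/12250 ≈ 29156.)
√(Y - 444560) = √(357162983/12250 - 444560) = √(-5088697017/12250) = I*√50886970170/350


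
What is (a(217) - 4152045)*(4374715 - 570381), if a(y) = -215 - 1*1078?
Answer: -15800684966892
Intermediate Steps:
a(y) = -1293 (a(y) = -215 - 1078 = -1293)
(a(217) - 4152045)*(4374715 - 570381) = (-1293 - 4152045)*(4374715 - 570381) = -4153338*3804334 = -15800684966892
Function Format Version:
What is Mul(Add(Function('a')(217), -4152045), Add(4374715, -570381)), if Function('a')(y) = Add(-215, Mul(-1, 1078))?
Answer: -15800684966892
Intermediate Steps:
Function('a')(y) = -1293 (Function('a')(y) = Add(-215, -1078) = -1293)
Mul(Add(Function('a')(217), -4152045), Add(4374715, -570381)) = Mul(Add(-1293, -4152045), Add(4374715, -570381)) = Mul(-4153338, 3804334) = -15800684966892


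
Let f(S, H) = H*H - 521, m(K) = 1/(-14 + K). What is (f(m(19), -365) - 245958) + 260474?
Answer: 147220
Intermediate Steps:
f(S, H) = -521 + H**2 (f(S, H) = H**2 - 521 = -521 + H**2)
(f(m(19), -365) - 245958) + 260474 = ((-521 + (-365)**2) - 245958) + 260474 = ((-521 + 133225) - 245958) + 260474 = (132704 - 245958) + 260474 = -113254 + 260474 = 147220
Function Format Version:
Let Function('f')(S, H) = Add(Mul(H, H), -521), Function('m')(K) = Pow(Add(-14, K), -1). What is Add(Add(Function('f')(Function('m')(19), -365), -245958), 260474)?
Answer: 147220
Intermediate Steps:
Function('f')(S, H) = Add(-521, Pow(H, 2)) (Function('f')(S, H) = Add(Pow(H, 2), -521) = Add(-521, Pow(H, 2)))
Add(Add(Function('f')(Function('m')(19), -365), -245958), 260474) = Add(Add(Add(-521, Pow(-365, 2)), -245958), 260474) = Add(Add(Add(-521, 133225), -245958), 260474) = Add(Add(132704, -245958), 260474) = Add(-113254, 260474) = 147220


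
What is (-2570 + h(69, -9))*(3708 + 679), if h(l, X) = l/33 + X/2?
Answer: -248273491/22 ≈ -1.1285e+7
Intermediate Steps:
h(l, X) = X/2 + l/33 (h(l, X) = l*(1/33) + X*(½) = l/33 + X/2 = X/2 + l/33)
(-2570 + h(69, -9))*(3708 + 679) = (-2570 + ((½)*(-9) + (1/33)*69))*(3708 + 679) = (-2570 + (-9/2 + 23/11))*4387 = (-2570 - 53/22)*4387 = -56593/22*4387 = -248273491/22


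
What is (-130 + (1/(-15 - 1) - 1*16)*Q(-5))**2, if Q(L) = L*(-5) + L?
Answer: 3258025/16 ≈ 2.0363e+5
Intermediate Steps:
Q(L) = -4*L (Q(L) = -5*L + L = -4*L)
(-130 + (1/(-15 - 1) - 1*16)*Q(-5))**2 = (-130 + (1/(-15 - 1) - 1*16)*(-4*(-5)))**2 = (-130 + (1/(-16) - 16)*20)**2 = (-130 + (-1/16 - 16)*20)**2 = (-130 - 257/16*20)**2 = (-130 - 1285/4)**2 = (-1805/4)**2 = 3258025/16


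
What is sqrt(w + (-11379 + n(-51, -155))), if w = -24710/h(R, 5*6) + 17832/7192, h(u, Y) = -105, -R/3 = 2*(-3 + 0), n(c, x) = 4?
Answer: I*sqrt(81009772818)/2697 ≈ 105.53*I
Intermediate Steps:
R = 18 (R = -6*(-3 + 0) = -6*(-3) = -3*(-6) = 18)
w = 641381/2697 (w = -24710/(-105) + 17832/7192 = -24710*(-1/105) + 17832*(1/7192) = 706/3 + 2229/899 = 641381/2697 ≈ 237.81)
sqrt(w + (-11379 + n(-51, -155))) = sqrt(641381/2697 + (-11379 + 4)) = sqrt(641381/2697 - 11375) = sqrt(-30036994/2697) = I*sqrt(81009772818)/2697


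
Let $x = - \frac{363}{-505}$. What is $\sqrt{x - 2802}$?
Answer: $\frac{3 i \sqrt{79377415}}{505} \approx 52.927 i$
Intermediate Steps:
$x = \frac{363}{505}$ ($x = \left(-363\right) \left(- \frac{1}{505}\right) = \frac{363}{505} \approx 0.71881$)
$\sqrt{x - 2802} = \sqrt{\frac{363}{505} - 2802} = \sqrt{- \frac{1414647}{505}} = \frac{3 i \sqrt{79377415}}{505}$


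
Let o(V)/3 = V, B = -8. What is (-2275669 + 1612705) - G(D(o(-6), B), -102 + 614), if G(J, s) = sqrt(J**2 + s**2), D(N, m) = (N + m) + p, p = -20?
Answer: -662964 - 2*sqrt(66065) ≈ -6.6348e+5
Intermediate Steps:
o(V) = 3*V
D(N, m) = -20 + N + m (D(N, m) = (N + m) - 20 = -20 + N + m)
(-2275669 + 1612705) - G(D(o(-6), B), -102 + 614) = (-2275669 + 1612705) - sqrt((-20 + 3*(-6) - 8)**2 + (-102 + 614)**2) = -662964 - sqrt((-20 - 18 - 8)**2 + 512**2) = -662964 - sqrt((-46)**2 + 262144) = -662964 - sqrt(2116 + 262144) = -662964 - sqrt(264260) = -662964 - 2*sqrt(66065)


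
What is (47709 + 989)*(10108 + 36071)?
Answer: 2248824942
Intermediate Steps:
(47709 + 989)*(10108 + 36071) = 48698*46179 = 2248824942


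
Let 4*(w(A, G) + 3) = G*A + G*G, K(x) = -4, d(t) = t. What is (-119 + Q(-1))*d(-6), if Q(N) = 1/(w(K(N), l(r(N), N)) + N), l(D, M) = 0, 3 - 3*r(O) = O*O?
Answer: 1431/2 ≈ 715.50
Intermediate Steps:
r(O) = 1 - O²/3 (r(O) = 1 - O*O/3 = 1 - O²/3)
w(A, G) = -3 + G²/4 + A*G/4 (w(A, G) = -3 + (G*A + G*G)/4 = -3 + (A*G + G²)/4 = -3 + (G² + A*G)/4 = -3 + (G²/4 + A*G/4) = -3 + G²/4 + A*G/4)
Q(N) = 1/(-3 + N) (Q(N) = 1/((-3 + (¼)*0² + (¼)*(-4)*0) + N) = 1/((-3 + (¼)*0 + 0) + N) = 1/((-3 + 0 + 0) + N) = 1/(-3 + N))
(-119 + Q(-1))*d(-6) = (-119 + 1/(-3 - 1))*(-6) = (-119 + 1/(-4))*(-6) = (-119 - ¼)*(-6) = -477/4*(-6) = 1431/2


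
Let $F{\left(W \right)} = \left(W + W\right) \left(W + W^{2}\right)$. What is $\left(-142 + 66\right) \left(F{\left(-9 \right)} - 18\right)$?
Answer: $99864$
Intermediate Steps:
$F{\left(W \right)} = 2 W \left(W + W^{2}\right)$
$\left(-142 + 66\right) \left(F{\left(-9 \right)} - 18\right) = \left(-142 + 66\right) \left(2 \left(-9\right)^{2} \left(1 - 9\right) - 18\right) = - 76 \left(2 \cdot 81 \left(-8\right) - 18\right) = - 76 \left(-1296 - 18\right) = \left(-76\right) \left(-1314\right) = 99864$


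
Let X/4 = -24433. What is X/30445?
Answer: -97732/30445 ≈ -3.2101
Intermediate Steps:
X = -97732 (X = 4*(-24433) = -97732)
X/30445 = -97732/30445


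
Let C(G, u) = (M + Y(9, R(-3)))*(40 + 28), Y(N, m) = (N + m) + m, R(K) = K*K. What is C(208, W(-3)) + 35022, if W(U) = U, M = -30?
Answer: 34818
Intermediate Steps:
R(K) = K**2
Y(N, m) = N + 2*m
C(G, u) = -204 (C(G, u) = (-30 + (9 + 2*(-3)**2))*(40 + 28) = (-30 + (9 + 2*9))*68 = (-30 + (9 + 18))*68 = (-30 + 27)*68 = -3*68 = -204)
C(208, W(-3)) + 35022 = -204 + 35022 = 34818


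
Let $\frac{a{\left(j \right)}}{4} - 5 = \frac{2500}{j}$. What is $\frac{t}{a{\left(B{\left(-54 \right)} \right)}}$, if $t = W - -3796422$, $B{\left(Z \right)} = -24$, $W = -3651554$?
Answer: $- \frac{217302}{595} \approx -365.21$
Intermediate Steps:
$a{\left(j \right)} = 20 + \frac{10000}{j}$ ($a{\left(j \right)} = 20 + 4 \frac{2500}{j} = 20 + \frac{10000}{j}$)
$t = 144868$ ($t = -3651554 - -3796422 = -3651554 + 3796422 = 144868$)
$\frac{t}{a{\left(B{\left(-54 \right)} \right)}} = \frac{144868}{20 + \frac{10000}{-24}} = \frac{144868}{20 + 10000 \left(- \frac{1}{24}\right)} = \frac{144868}{20 - \frac{1250}{3}} = \frac{144868}{- \frac{1190}{3}} = 144868 \left(- \frac{3}{1190}\right) = - \frac{217302}{595}$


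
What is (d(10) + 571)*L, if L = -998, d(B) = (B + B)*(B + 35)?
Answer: -1468058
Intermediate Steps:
d(B) = 2*B*(35 + B) (d(B) = (2*B)*(35 + B) = 2*B*(35 + B))
(d(10) + 571)*L = (2*10*(35 + 10) + 571)*(-998) = (2*10*45 + 571)*(-998) = (900 + 571)*(-998) = 1471*(-998) = -1468058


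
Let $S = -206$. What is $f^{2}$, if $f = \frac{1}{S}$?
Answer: $\frac{1}{42436} \approx 2.3565 \cdot 10^{-5}$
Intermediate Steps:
$f = - \frac{1}{206}$ ($f = \frac{1}{-206} = - \frac{1}{206} \approx -0.0048544$)
$f^{2} = \left(- \frac{1}{206}\right)^{2} = \frac{1}{42436}$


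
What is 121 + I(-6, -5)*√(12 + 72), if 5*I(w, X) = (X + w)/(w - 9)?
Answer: 121 + 22*√21/75 ≈ 122.34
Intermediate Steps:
I(w, X) = (X + w)/(5*(-9 + w)) (I(w, X) = ((X + w)/(w - 9))/5 = ((X + w)/(-9 + w))/5 = (X + w)/(5*(-9 + w)))
121 + I(-6, -5)*√(12 + 72) = 121 + ((-5 - 6)/(5*(-9 - 6)))*√(12 + 72) = 121 + ((⅕)*(-11)/(-15))*√84 = 121 + ((⅕)*(-1/15)*(-11))*(2*√21) = 121 + 11*(2*√21)/75 = 121 + 22*√21/75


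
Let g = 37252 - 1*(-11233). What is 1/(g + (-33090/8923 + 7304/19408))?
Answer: 21647198/1049492265389 ≈ 2.0626e-5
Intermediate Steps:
g = 48485 (g = 37252 + 11233 = 48485)
1/(g + (-33090/8923 + 7304/19408)) = 1/(48485 + (-33090/8923 + 7304/19408)) = 1/(48485 + (-33090*1/8923 + 7304*(1/19408))) = 1/(48485 + (-33090/8923 + 913/2426)) = 1/(48485 - 72129641/21647198) = 1/(1049492265389/21647198) = 21647198/1049492265389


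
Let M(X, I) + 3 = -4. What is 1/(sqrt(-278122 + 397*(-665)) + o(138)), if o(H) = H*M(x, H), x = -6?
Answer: -322/491761 - I*sqrt(542127)/1475283 ≈ -0.00065479 - 0.00049909*I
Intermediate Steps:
M(X, I) = -7 (M(X, I) = -3 - 4 = -7)
o(H) = -7*H (o(H) = H*(-7) = -7*H)
1/(sqrt(-278122 + 397*(-665)) + o(138)) = 1/(sqrt(-278122 + 397*(-665)) - 7*138) = 1/(sqrt(-278122 - 264005) - 966) = 1/(sqrt(-542127) - 966) = 1/(I*sqrt(542127) - 966) = 1/(-966 + I*sqrt(542127))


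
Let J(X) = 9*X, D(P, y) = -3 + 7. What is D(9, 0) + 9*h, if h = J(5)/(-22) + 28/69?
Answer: -5443/506 ≈ -10.757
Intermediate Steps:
D(P, y) = 4
h = -2489/1518 (h = (9*5)/(-22) + 28/69 = 45*(-1/22) + 28*(1/69) = -45/22 + 28/69 = -2489/1518 ≈ -1.6397)
D(9, 0) + 9*h = 4 + 9*(-2489/1518) = 4 - 7467/506 = -5443/506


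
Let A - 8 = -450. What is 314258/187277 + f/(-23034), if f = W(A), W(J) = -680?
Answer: 3682983566/2156869209 ≈ 1.7076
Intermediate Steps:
A = -442 (A = 8 - 450 = -442)
f = -680
314258/187277 + f/(-23034) = 314258/187277 - 680/(-23034) = 314258*(1/187277) - 680*(-1/23034) = 314258/187277 + 340/11517 = 3682983566/2156869209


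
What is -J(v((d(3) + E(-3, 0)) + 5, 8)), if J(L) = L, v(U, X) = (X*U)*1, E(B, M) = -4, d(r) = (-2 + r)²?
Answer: -16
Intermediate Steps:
v(U, X) = U*X (v(U, X) = (U*X)*1 = U*X)
-J(v((d(3) + E(-3, 0)) + 5, 8)) = -(((-2 + 3)² - 4) + 5)*8 = -((1² - 4) + 5)*8 = -((1 - 4) + 5)*8 = -(-3 + 5)*8 = -2*8 = -1*16 = -16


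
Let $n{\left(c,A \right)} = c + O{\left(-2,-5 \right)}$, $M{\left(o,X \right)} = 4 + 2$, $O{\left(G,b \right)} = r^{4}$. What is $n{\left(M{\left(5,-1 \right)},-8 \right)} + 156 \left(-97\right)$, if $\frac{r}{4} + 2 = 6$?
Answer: $50410$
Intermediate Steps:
$r = 16$ ($r = -8 + 4 \cdot 6 = -8 + 24 = 16$)
$O{\left(G,b \right)} = 65536$ ($O{\left(G,b \right)} = 16^{4} = 65536$)
$M{\left(o,X \right)} = 6$
$n{\left(c,A \right)} = 65536 + c$ ($n{\left(c,A \right)} = c + 65536 = 65536 + c$)
$n{\left(M{\left(5,-1 \right)},-8 \right)} + 156 \left(-97\right) = \left(65536 + 6\right) + 156 \left(-97\right) = 65542 - 15132 = 50410$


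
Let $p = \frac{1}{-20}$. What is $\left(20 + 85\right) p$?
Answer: $- \frac{21}{4} \approx -5.25$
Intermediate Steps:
$p = - \frac{1}{20} \approx -0.05$
$\left(20 + 85\right) p = \left(20 + 85\right) \left(- \frac{1}{20}\right) = 105 \left(- \frac{1}{20}\right) = - \frac{21}{4}$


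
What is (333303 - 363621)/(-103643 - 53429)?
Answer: 15159/78536 ≈ 0.19302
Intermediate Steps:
(333303 - 363621)/(-103643 - 53429) = -30318/(-157072) = -30318*(-1/157072) = 15159/78536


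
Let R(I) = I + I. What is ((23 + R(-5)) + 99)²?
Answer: 12544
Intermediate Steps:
R(I) = 2*I
((23 + R(-5)) + 99)² = ((23 + 2*(-5)) + 99)² = ((23 - 10) + 99)² = (13 + 99)² = 112² = 12544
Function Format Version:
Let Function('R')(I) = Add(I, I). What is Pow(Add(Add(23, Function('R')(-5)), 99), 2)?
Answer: 12544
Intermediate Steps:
Function('R')(I) = Mul(2, I)
Pow(Add(Add(23, Function('R')(-5)), 99), 2) = Pow(Add(Add(23, Mul(2, -5)), 99), 2) = Pow(Add(Add(23, -10), 99), 2) = Pow(Add(13, 99), 2) = Pow(112, 2) = 12544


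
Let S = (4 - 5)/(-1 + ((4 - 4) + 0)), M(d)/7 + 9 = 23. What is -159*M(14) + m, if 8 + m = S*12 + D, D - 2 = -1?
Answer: -15577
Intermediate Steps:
D = 1 (D = 2 - 1 = 1)
M(d) = 98 (M(d) = -63 + 7*23 = -63 + 161 = 98)
S = 1 (S = -1/(-1 + (0 + 0)) = -1/(-1 + 0) = -1/(-1) = -1*(-1) = 1)
m = 5 (m = -8 + (1*12 + 1) = -8 + (12 + 1) = -8 + 13 = 5)
-159*M(14) + m = -159*98 + 5 = -15582 + 5 = -15577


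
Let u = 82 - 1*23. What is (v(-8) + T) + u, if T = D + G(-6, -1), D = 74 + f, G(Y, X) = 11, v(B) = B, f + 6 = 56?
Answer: 186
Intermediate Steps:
f = 50 (f = -6 + 56 = 50)
u = 59 (u = 82 - 23 = 59)
D = 124 (D = 74 + 50 = 124)
T = 135 (T = 124 + 11 = 135)
(v(-8) + T) + u = (-8 + 135) + 59 = 127 + 59 = 186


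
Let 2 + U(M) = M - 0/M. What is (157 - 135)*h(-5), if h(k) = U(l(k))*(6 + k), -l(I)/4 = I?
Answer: 396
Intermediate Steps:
l(I) = -4*I
U(M) = -2 + M (U(M) = -2 + (M - 0/M) = -2 + (M - 1*0) = -2 + (M + 0) = -2 + M)
h(k) = (-2 - 4*k)*(6 + k)
(157 - 135)*h(-5) = (157 - 135)*(-2*(1 + 2*(-5))*(6 - 5)) = 22*(-2*(1 - 10)*1) = 22*(-2*(-9)*1) = 22*18 = 396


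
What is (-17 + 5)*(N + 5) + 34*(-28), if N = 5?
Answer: -1072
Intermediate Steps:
(-17 + 5)*(N + 5) + 34*(-28) = (-17 + 5)*(5 + 5) + 34*(-28) = -12*10 - 952 = -120 - 952 = -1072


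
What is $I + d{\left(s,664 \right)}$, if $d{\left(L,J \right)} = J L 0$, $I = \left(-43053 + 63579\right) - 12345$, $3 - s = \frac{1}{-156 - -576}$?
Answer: $8181$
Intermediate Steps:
$s = \frac{1259}{420}$ ($s = 3 - \frac{1}{-156 - -576} = 3 - \frac{1}{-156 + 576} = 3 - \frac{1}{420} = \frac{1259}{420} \approx 2.9976$)
$I = 8181$ ($I = 20526 - 12345 = 8181$)
$d{\left(L,J \right)} = 0$
$I + d{\left(s,664 \right)} = 8181 + 0 = 8181$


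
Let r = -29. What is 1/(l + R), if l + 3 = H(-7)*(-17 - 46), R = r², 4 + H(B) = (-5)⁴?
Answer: -1/38285 ≈ -2.6120e-5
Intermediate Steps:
H(B) = 621 (H(B) = -4 + (-5)⁴ = -4 + 625 = 621)
R = 841 (R = (-29)² = 841)
l = -39126 (l = -3 + 621*(-17 - 46) = -3 + 621*(-63) = -3 - 39123 = -39126)
1/(l + R) = 1/(-39126 + 841) = 1/(-38285) = -1/38285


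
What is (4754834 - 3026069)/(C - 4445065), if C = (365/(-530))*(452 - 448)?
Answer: -91624545/235588591 ≈ -0.38892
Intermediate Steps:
C = -146/53 (C = (365*(-1/530))*4 = -73/106*4 = -146/53 ≈ -2.7547)
(4754834 - 3026069)/(C - 4445065) = (4754834 - 3026069)/(-146/53 - 4445065) = 1728765/(-235588591/53) = 1728765*(-53/235588591) = -91624545/235588591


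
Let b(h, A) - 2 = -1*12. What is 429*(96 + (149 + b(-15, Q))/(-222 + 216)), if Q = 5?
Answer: 62491/2 ≈ 31246.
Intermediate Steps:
b(h, A) = -10 (b(h, A) = 2 - 1*12 = 2 - 12 = -10)
429*(96 + (149 + b(-15, Q))/(-222 + 216)) = 429*(96 + (149 - 10)/(-222 + 216)) = 429*(96 + 139/(-6)) = 429*(96 + 139*(-1/6)) = 429*(96 - 139/6) = 429*(437/6) = 62491/2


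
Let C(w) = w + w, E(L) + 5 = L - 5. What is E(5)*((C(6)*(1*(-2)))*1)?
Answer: 120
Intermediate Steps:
E(L) = -10 + L (E(L) = -5 + (L - 5) = -5 + (-5 + L) = -10 + L)
C(w) = 2*w
E(5)*((C(6)*(1*(-2)))*1) = (-10 + 5)*(((2*6)*(1*(-2)))*1) = -5*12*(-2) = -(-120) = -5*(-24) = 120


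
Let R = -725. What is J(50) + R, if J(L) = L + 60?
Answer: -615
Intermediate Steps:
J(L) = 60 + L
J(50) + R = (60 + 50) - 725 = 110 - 725 = -615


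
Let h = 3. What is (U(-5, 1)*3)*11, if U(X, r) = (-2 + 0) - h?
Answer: -165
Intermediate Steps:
U(X, r) = -5 (U(X, r) = (-2 + 0) - 1*3 = -2 - 3 = -5)
(U(-5, 1)*3)*11 = -5*3*11 = -15*11 = -165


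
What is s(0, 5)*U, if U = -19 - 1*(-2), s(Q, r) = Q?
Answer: 0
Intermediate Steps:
U = -17 (U = -19 + 2 = -17)
s(0, 5)*U = 0*(-17) = 0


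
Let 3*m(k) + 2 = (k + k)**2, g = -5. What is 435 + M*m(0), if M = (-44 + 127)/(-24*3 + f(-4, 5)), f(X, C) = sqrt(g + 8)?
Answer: 752573/1727 + 166*sqrt(3)/15543 ≈ 435.79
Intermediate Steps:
m(k) = -2/3 + 4*k**2/3 (m(k) = -2/3 + (k + k)**2/3 = -2/3 + (2*k)**2/3 = -2/3 + (4*k**2)/3 = -2/3 + 4*k**2/3)
f(X, C) = sqrt(3) (f(X, C) = sqrt(-5 + 8) = sqrt(3))
M = 83/(-72 + sqrt(3)) (M = (-44 + 127)/(-24*3 + sqrt(3)) = 83/(-72 + sqrt(3)) ≈ -1.1812)
435 + M*m(0) = 435 + (-1992/1727 - 83*sqrt(3)/5181)*(-2/3 + (4/3)*0**2) = 435 + (-1992/1727 - 83*sqrt(3)/5181)*(-2/3 + (4/3)*0) = 435 + (-1992/1727 - 83*sqrt(3)/5181)*(-2/3 + 0) = 435 + (-1992/1727 - 83*sqrt(3)/5181)*(-2/3) = 435 + (1328/1727 + 166*sqrt(3)/15543) = 752573/1727 + 166*sqrt(3)/15543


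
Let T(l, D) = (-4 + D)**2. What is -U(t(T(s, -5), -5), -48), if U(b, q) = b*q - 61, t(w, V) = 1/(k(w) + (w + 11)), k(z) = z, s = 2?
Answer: 10601/173 ≈ 61.277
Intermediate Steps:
t(w, V) = 1/(11 + 2*w) (t(w, V) = 1/(w + (w + 11)) = 1/(w + (11 + w)) = 1/(11 + 2*w))
U(b, q) = -61 + b*q
-U(t(T(s, -5), -5), -48) = -(-61 - 48/(11 + 2*(-4 - 5)**2)) = -(-61 - 48/(11 + 2*(-9)**2)) = -(-61 - 48/(11 + 2*81)) = -(-61 - 48/(11 + 162)) = -(-61 - 48/173) = -1*(-10601/173) = 10601/173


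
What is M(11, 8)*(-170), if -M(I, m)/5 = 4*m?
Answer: 27200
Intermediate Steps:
M(I, m) = -20*m
M(11, 8)*(-170) = -20*8*(-170) = -160*(-170) = 27200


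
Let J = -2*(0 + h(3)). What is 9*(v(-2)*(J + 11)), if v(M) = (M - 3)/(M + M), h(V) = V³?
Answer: -1935/4 ≈ -483.75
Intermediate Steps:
v(M) = (-3 + M)/(2*M) (v(M) = (-3 + M)/((2*M)) = (-3 + M)*(1/(2*M)) = (-3 + M)/(2*M))
J = -54 (J = -2*(0 + 3³) = -2*(0 + 27) = -2*27 = -54)
9*(v(-2)*(J + 11)) = 9*(((½)*(-3 - 2)/(-2))*(-54 + 11)) = 9*(((½)*(-½)*(-5))*(-43)) = 9*((5/4)*(-43)) = 9*(-215/4) = -1935/4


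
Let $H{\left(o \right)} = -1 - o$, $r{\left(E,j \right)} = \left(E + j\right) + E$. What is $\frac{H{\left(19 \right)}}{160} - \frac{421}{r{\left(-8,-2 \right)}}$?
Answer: $\frac{1675}{72} \approx 23.264$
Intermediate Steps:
$r{\left(E,j \right)} = j + 2 E$
$\frac{H{\left(19 \right)}}{160} - \frac{421}{r{\left(-8,-2 \right)}} = \frac{-1 - 19}{160} - \frac{421}{-2 + 2 \left(-8\right)} = \left(-1 - 19\right) \frac{1}{160} - \frac{421}{-2 - 16} = \left(-20\right) \frac{1}{160} - \frac{421}{-18} = - \frac{1}{8} - - \frac{421}{18} = - \frac{1}{8} + \frac{421}{18} = \frac{1675}{72}$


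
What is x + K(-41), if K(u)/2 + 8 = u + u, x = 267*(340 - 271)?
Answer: 18243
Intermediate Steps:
x = 18423 (x = 267*69 = 18423)
K(u) = -16 + 4*u (K(u) = -16 + 2*(u + u) = -16 + 2*(2*u) = -16 + 4*u)
x + K(-41) = 18423 + (-16 + 4*(-41)) = 18423 + (-16 - 164) = 18423 - 180 = 18243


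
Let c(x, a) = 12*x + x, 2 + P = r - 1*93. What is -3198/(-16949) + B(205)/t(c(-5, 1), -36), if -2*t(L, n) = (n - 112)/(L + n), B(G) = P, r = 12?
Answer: 142320119/1254226 ≈ 113.47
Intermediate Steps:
P = -83 (P = -2 + (12 - 1*93) = -2 + (12 - 93) = -2 - 81 = -83)
B(G) = -83
c(x, a) = 13*x
t(L, n) = -(-112 + n)/(2*(L + n)) (t(L, n) = -(n - 112)/(2*(L + n)) = -(-112 + n)/(2*(L + n)))
-3198/(-16949) + B(205)/t(c(-5, 1), -36) = -3198/(-16949) - 83*(13*(-5) - 36)/(56 - ½*(-36)) = -3198*(-1/16949) - 83*(-65 - 36)/(56 + 18) = 3198/16949 - 83/(74/(-101)) = 3198/16949 - 83/((-1/101*74)) = 3198/16949 - 83/(-74/101) = 3198/16949 - 83*(-101/74) = 3198/16949 + 8383/74 = 142320119/1254226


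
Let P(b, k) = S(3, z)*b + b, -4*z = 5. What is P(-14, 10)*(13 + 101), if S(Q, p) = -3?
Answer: 3192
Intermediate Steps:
z = -5/4 (z = -¼*5 = -5/4 ≈ -1.2500)
P(b, k) = -2*b (P(b, k) = -3*b + b = -2*b)
P(-14, 10)*(13 + 101) = (-2*(-14))*(13 + 101) = 28*114 = 3192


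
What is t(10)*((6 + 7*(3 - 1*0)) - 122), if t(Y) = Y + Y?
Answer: -1900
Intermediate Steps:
t(Y) = 2*Y
t(10)*((6 + 7*(3 - 1*0)) - 122) = (2*10)*((6 + 7*(3 - 1*0)) - 122) = 20*((6 + 7*(3 + 0)) - 122) = 20*((6 + 7*3) - 122) = 20*((6 + 21) - 122) = 20*(27 - 122) = 20*(-95) = -1900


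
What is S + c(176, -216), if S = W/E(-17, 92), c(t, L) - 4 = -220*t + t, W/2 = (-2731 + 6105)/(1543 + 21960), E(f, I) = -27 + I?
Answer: -58877358552/1527695 ≈ -38540.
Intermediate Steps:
W = 6748/23503 (W = 2*((-2731 + 6105)/(1543 + 21960)) = 2*(3374/23503) = 6748/23503 ≈ 0.28711)
c(t, L) = 4 - 219*t (c(t, L) = 4 + (-220*t + t) = 4 - 219*t)
S = 6748/1527695 (S = 6748/(23503*(-27 + 92)) = (6748/23503)/65 = (6748/23503)*(1/65) = 6748/1527695 ≈ 0.0044171)
S + c(176, -216) = 6748/1527695 + (4 - 219*176) = 6748/1527695 + (4 - 38544) = 6748/1527695 - 38540 = -58877358552/1527695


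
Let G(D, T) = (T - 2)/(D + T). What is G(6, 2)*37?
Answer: 0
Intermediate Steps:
G(D, T) = (-2 + T)/(D + T)
G(6, 2)*37 = ((-2 + 2)/(6 + 2))*37 = (0/8)*37 = ((⅛)*0)*37 = 0*37 = 0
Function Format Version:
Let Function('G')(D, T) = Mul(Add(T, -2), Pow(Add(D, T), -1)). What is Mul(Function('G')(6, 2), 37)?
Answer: 0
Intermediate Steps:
Function('G')(D, T) = Mul(Pow(Add(D, T), -1), Add(-2, T)) (Function('G')(D, T) = Mul(Add(-2, T), Pow(Add(D, T), -1)) = Mul(Pow(Add(D, T), -1), Add(-2, T)))
Mul(Function('G')(6, 2), 37) = Mul(Mul(Pow(Add(6, 2), -1), Add(-2, 2)), 37) = Mul(Mul(Pow(8, -1), 0), 37) = Mul(Mul(Rational(1, 8), 0), 37) = Mul(0, 37) = 0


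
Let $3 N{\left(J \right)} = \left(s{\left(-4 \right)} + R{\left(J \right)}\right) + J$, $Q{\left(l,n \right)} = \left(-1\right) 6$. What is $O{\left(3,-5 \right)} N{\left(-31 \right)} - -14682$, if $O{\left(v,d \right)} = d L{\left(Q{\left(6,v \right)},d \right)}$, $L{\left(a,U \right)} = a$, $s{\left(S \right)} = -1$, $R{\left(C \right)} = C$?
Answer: $14052$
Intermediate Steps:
$Q{\left(l,n \right)} = -6$
$O{\left(v,d \right)} = - 6 d$ ($O{\left(v,d \right)} = d \left(-6\right) = - 6 d$)
$N{\left(J \right)} = - \frac{1}{3} + \frac{2 J}{3}$ ($N{\left(J \right)} = \frac{\left(-1 + J\right) + J}{3} = \frac{-1 + 2 J}{3} = - \frac{1}{3} + \frac{2 J}{3}$)
$O{\left(3,-5 \right)} N{\left(-31 \right)} - -14682 = \left(-6\right) \left(-5\right) \left(- \frac{1}{3} + \frac{2}{3} \left(-31\right)\right) - -14682 = 30 \left(- \frac{1}{3} - \frac{62}{3}\right) + 14682 = 30 \left(-21\right) + 14682 = -630 + 14682 = 14052$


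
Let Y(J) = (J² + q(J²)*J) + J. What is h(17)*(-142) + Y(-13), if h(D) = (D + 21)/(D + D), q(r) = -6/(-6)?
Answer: -267/17 ≈ -15.706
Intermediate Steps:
q(r) = 1 (q(r) = -6*(-⅙) = 1)
h(D) = (21 + D)/(2*D) (h(D) = (21 + D)/((2*D)) = (21 + D)*(1/(2*D)) = (21 + D)/(2*D))
Y(J) = J² + 2*J (Y(J) = (J² + 1*J) + J = (J² + J) + J = (J + J²) + J = J² + 2*J)
h(17)*(-142) + Y(-13) = ((½)*(21 + 17)/17)*(-142) - 13*(2 - 13) = ((½)*(1/17)*38)*(-142) - 13*(-11) = (19/17)*(-142) + 143 = -2698/17 + 143 = -267/17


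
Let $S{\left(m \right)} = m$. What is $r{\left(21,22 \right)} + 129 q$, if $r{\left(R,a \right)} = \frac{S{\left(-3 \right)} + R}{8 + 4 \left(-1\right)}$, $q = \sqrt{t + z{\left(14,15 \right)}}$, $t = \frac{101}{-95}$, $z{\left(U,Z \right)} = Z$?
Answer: $\frac{9}{2} + \frac{258 \sqrt{31445}}{95} \approx 486.08$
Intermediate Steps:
$t = - \frac{101}{95}$ ($t = 101 \left(- \frac{1}{95}\right) = - \frac{101}{95} \approx -1.0632$)
$q = \frac{2 \sqrt{31445}}{95}$ ($q = \sqrt{- \frac{101}{95} + 15} = \sqrt{\frac{1324}{95}} = \frac{2 \sqrt{31445}}{95} \approx 3.7332$)
$r{\left(R,a \right)} = - \frac{3}{4} + \frac{R}{4}$ ($r{\left(R,a \right)} = \frac{-3 + R}{8 + 4 \left(-1\right)} = \frac{-3 + R}{8 - 4} = \frac{-3 + R}{4} = \left(-3 + R\right) \frac{1}{4} = - \frac{3}{4} + \frac{R}{4}$)
$r{\left(21,22 \right)} + 129 q = \left(- \frac{3}{4} + \frac{1}{4} \cdot 21\right) + 129 \frac{2 \sqrt{31445}}{95} = \left(- \frac{3}{4} + \frac{21}{4}\right) + \frac{258 \sqrt{31445}}{95} = \frac{9}{2} + \frac{258 \sqrt{31445}}{95}$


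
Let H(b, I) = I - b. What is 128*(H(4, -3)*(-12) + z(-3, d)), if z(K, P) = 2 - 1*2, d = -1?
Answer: 10752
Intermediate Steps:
z(K, P) = 0 (z(K, P) = 2 - 2 = 0)
128*(H(4, -3)*(-12) + z(-3, d)) = 128*((-3 - 1*4)*(-12) + 0) = 128*((-3 - 4)*(-12) + 0) = 128*(-7*(-12) + 0) = 128*(84 + 0) = 128*84 = 10752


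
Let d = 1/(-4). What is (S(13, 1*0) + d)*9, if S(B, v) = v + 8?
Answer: 279/4 ≈ 69.750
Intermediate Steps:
d = -¼ ≈ -0.25000
S(B, v) = 8 + v
(S(13, 1*0) + d)*9 = ((8 + 1*0) - ¼)*9 = ((8 + 0) - ¼)*9 = (8 - ¼)*9 = (31/4)*9 = 279/4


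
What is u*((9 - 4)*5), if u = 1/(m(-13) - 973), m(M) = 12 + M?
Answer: -25/974 ≈ -0.025667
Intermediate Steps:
u = -1/974 (u = 1/((12 - 13) - 973) = 1/(-1 - 973) = 1/(-974) = -1/974 ≈ -0.0010267)
u*((9 - 4)*5) = -(9 - 4)*5/974 = -5*5/974 = -1/974*25 = -25/974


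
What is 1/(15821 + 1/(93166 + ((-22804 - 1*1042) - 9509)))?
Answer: 59811/946269832 ≈ 6.3207e-5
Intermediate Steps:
1/(15821 + 1/(93166 + ((-22804 - 1*1042) - 9509))) = 1/(15821 + 1/(93166 + ((-22804 - 1042) - 9509))) = 1/(15821 + 1/(93166 + (-23846 - 9509))) = 1/(15821 + 1/(93166 - 33355)) = 1/(15821 + 1/59811) = 1/(946269832/59811) = 59811/946269832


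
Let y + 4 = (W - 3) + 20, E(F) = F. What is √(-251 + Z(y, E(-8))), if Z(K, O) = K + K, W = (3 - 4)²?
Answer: I*√223 ≈ 14.933*I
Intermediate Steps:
W = 1 (W = (-1)² = 1)
y = 14 (y = -4 + ((1 - 3) + 20) = -4 + (-2 + 20) = -4 + 18 = 14)
Z(K, O) = 2*K
√(-251 + Z(y, E(-8))) = √(-251 + 2*14) = √(-251 + 28) = √(-223) = I*√223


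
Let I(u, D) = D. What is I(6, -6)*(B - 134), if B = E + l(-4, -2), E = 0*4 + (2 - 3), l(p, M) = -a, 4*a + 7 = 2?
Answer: 1605/2 ≈ 802.50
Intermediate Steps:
a = -5/4 (a = -7/4 + (1/4)*2 = -7/4 + 1/2 = -5/4 ≈ -1.2500)
l(p, M) = 5/4 (l(p, M) = -1*(-5/4) = 5/4)
E = -1 (E = 0 - 1 = -1)
B = 1/4 (B = -1 + 5/4 = 1/4 ≈ 0.25000)
I(6, -6)*(B - 134) = -6*(1/4 - 134) = -6*(-535/4) = 1605/2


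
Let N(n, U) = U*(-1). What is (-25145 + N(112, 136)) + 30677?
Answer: 5396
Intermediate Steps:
N(n, U) = -U
(-25145 + N(112, 136)) + 30677 = (-25145 - 1*136) + 30677 = (-25145 - 136) + 30677 = -25281 + 30677 = 5396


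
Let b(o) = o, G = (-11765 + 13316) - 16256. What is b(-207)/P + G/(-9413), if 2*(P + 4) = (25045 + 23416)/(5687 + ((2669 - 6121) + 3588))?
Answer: -22664524901/17668201 ≈ -1282.8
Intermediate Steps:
G = -14705 (G = 1551 - 16256 = -14705)
P = 1877/11646 (P = -4 + ((25045 + 23416)/(5687 + ((2669 - 6121) + 3588)))/2 = -4 + (48461/(5687 + (-3452 + 3588)))/2 = -4 + (48461/(5687 + 136))/2 = -4 + (48461/5823)/2 = -4 + (48461*(1/5823))/2 = -4 + (1/2)*(48461/5823) = -4 + 48461/11646 = 1877/11646 ≈ 0.16117)
b(-207)/P + G/(-9413) = -207/1877/11646 - 14705/(-9413) = -207*11646/1877 - 14705*(-1/9413) = -2410722/1877 + 14705/9413 = -22664524901/17668201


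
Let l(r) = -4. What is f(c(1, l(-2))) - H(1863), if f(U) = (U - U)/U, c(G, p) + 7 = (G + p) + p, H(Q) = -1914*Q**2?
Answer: 6643051866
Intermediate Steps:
c(G, p) = -7 + G + 2*p (c(G, p) = -7 + ((G + p) + p) = -7 + (G + 2*p) = -7 + G + 2*p)
f(U) = 0 (f(U) = 0/U = 0)
f(c(1, l(-2))) - H(1863) = 0 - (-1914)*1863**2 = 0 - (-1914)*3470769 = 0 - 1*(-6643051866) = 0 + 6643051866 = 6643051866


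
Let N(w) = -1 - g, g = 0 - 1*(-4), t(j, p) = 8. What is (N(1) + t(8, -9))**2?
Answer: 9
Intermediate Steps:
g = 4 (g = 0 + 4 = 4)
N(w) = -5 (N(w) = -1 - 1*4 = -1 - 4 = -5)
(N(1) + t(8, -9))**2 = (-5 + 8)**2 = 3**2 = 9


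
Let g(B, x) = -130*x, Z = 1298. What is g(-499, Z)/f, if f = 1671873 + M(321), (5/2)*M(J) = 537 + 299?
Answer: -843700/8361037 ≈ -0.10091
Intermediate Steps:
M(J) = 1672/5 (M(J) = 2*(537 + 299)/5 = (2/5)*836 = 1672/5)
f = 8361037/5 (f = 1671873 + 1672/5 = 8361037/5 ≈ 1.6722e+6)
g(-499, Z)/f = (-130*1298)/(8361037/5) = -168740*5/8361037 = -843700/8361037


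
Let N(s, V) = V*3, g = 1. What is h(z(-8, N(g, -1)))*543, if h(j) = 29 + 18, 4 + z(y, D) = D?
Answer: 25521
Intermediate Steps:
N(s, V) = 3*V
z(y, D) = -4 + D
h(j) = 47
h(z(-8, N(g, -1)))*543 = 47*543 = 25521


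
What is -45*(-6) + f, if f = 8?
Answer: 278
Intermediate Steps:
-45*(-6) + f = -45*(-6) + 8 = -15*(-18) + 8 = 270 + 8 = 278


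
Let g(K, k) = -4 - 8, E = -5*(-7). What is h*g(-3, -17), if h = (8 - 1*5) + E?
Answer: -456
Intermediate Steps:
E = 35
g(K, k) = -12
h = 38 (h = (8 - 1*5) + 35 = (8 - 5) + 35 = 3 + 35 = 38)
h*g(-3, -17) = 38*(-12) = -456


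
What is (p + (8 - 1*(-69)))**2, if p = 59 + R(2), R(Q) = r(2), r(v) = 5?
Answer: 19881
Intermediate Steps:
R(Q) = 5
p = 64 (p = 59 + 5 = 64)
(p + (8 - 1*(-69)))**2 = (64 + (8 - 1*(-69)))**2 = (64 + (8 + 69))**2 = (64 + 77)**2 = 141**2 = 19881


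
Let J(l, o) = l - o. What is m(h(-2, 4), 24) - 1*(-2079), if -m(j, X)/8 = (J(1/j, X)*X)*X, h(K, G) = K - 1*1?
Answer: 114207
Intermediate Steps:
h(K, G) = -1 + K (h(K, G) = K - 1 = -1 + K)
m(j, X) = -8*X**2*(1/j - X) (m(j, X) = -8*(1/j - X)*X*X = -8*X*(1/j - X)*X = -8*X**2*(1/j - X))
m(h(-2, 4), 24) - 1*(-2079) = 8*24**2*(-1 + 24*(-1 - 2))/(-1 - 2) - 1*(-2079) = 8*576*(-1 + 24*(-3))/(-3) + 2079 = 8*576*(-1/3)*(-1 - 72) + 2079 = 8*576*(-1/3)*(-73) + 2079 = 112128 + 2079 = 114207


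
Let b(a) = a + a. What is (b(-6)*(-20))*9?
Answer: 2160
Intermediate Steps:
b(a) = 2*a
(b(-6)*(-20))*9 = ((2*(-6))*(-20))*9 = -12*(-20)*9 = 240*9 = 2160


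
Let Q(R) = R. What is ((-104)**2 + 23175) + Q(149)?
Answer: 34140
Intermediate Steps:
((-104)**2 + 23175) + Q(149) = ((-104)**2 + 23175) + 149 = (10816 + 23175) + 149 = 33991 + 149 = 34140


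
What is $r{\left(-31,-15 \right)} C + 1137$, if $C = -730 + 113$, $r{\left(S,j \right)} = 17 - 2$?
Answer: $-8118$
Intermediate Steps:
$r{\left(S,j \right)} = 15$ ($r{\left(S,j \right)} = 17 - 2 = 15$)
$C = -617$
$r{\left(-31,-15 \right)} C + 1137 = 15 \left(-617\right) + 1137 = -9255 + 1137 = -8118$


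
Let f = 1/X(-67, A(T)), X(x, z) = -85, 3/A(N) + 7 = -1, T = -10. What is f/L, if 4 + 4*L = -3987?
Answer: 4/339235 ≈ 1.1791e-5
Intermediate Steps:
A(N) = -3/8 (A(N) = 3/(-7 - 1) = 3/(-8) = 3*(-⅛) = -3/8)
L = -3991/4 (L = -1 + (¼)*(-3987) = -1 - 3987/4 = -3991/4 ≈ -997.75)
f = -1/85 (f = 1/(-85) = -1/85 ≈ -0.011765)
f/L = -1/(85*(-3991/4)) = -1/85*(-4/3991) = 4/339235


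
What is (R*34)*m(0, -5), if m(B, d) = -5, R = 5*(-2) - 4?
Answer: 2380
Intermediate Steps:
R = -14 (R = -10 - 4 = -14)
(R*34)*m(0, -5) = -14*34*(-5) = -476*(-5) = 2380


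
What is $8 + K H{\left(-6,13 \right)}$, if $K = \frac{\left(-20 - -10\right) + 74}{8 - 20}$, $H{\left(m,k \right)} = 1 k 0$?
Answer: $8$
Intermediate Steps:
$H{\left(m,k \right)} = 0$ ($H{\left(m,k \right)} = k 0 = 0$)
$K = - \frac{16}{3}$ ($K = \frac{\left(-20 + 10\right) + 74}{-12} = \left(-10 + 74\right) \left(- \frac{1}{12}\right) = 64 \left(- \frac{1}{12}\right) = - \frac{16}{3} \approx -5.3333$)
$8 + K H{\left(-6,13 \right)} = 8 - 0 = 8 + 0 = 8$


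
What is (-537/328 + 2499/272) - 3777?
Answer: -2472759/656 ≈ -3769.4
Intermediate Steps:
(-537/328 + 2499/272) - 3777 = (-537*1/328 + 2499*(1/272)) - 3777 = (-537/328 + 147/16) - 3777 = 4953/656 - 3777 = -2472759/656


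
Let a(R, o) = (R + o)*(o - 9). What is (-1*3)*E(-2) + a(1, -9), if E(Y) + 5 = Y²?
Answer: 147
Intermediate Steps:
a(R, o) = (-9 + o)*(R + o) (a(R, o) = (R + o)*(-9 + o) = (-9 + o)*(R + o))
E(Y) = -5 + Y²
(-1*3)*E(-2) + a(1, -9) = (-1*3)*(-5 + (-2)²) + ((-9)² - 9*1 - 9*(-9) + 1*(-9)) = -3*(-5 + 4) + (81 - 9 + 81 - 9) = -3*(-1) + 144 = 3 + 144 = 147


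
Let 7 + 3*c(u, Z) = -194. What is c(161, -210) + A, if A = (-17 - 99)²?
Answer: 13389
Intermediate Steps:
A = 13456 (A = (-116)² = 13456)
c(u, Z) = -67 (c(u, Z) = -7/3 + (⅓)*(-194) = -7/3 - 194/3 = -67)
c(161, -210) + A = -67 + 13456 = 13389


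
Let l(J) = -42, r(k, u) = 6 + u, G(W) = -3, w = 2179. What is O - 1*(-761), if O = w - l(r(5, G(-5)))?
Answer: 2982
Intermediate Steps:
O = 2221 (O = 2179 - 1*(-42) = 2179 + 42 = 2221)
O - 1*(-761) = 2221 - 1*(-761) = 2221 + 761 = 2982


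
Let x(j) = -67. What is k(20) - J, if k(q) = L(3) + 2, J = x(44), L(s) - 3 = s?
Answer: 75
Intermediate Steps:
L(s) = 3 + s
J = -67
k(q) = 8 (k(q) = (3 + 3) + 2 = 6 + 2 = 8)
k(20) - J = 8 - 1*(-67) = 8 + 67 = 75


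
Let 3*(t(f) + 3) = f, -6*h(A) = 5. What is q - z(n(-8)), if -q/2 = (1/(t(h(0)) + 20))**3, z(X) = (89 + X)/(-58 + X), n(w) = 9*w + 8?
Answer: 680349517/3327049922 ≈ 0.20449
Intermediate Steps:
n(w) = 8 + 9*w
h(A) = -5/6 (h(A) = -1/6*5 = -5/6)
t(f) = -3 + f/3
z(X) = (89 + X)/(-58 + X)
q = -11664/27270901 (q = -2/((-3 + (1/3)*(-5/6)) + 20)**3 = -2/((-3 - 5/18) + 20)**3 = -2/(-59/18 + 20)**3 = -2*(1/(301/18))**3 = -2*(18/301)**3 = -2*5832/27270901 = -11664/27270901 ≈ -0.00042771)
q - z(n(-8)) = -11664/27270901 - (89 + (8 + 9*(-8)))/(-58 + (8 + 9*(-8))) = -11664/27270901 - (89 + (8 - 72))/(-58 + (8 - 72)) = -11664/27270901 - (89 - 64)/(-58 - 64) = -11664/27270901 - 25/(-122) = -11664/27270901 - (-1)*25/122 = -11664/27270901 - 1*(-25/122) = -11664/27270901 + 25/122 = 680349517/3327049922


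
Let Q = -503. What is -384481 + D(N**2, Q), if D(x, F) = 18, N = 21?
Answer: -384463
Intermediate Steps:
-384481 + D(N**2, Q) = -384481 + 18 = -384463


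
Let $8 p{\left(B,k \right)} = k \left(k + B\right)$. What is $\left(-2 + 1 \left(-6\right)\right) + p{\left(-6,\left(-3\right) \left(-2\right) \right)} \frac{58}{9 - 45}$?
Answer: $-8$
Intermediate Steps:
$p{\left(B,k \right)} = \frac{k \left(B + k\right)}{8}$ ($p{\left(B,k \right)} = \frac{k \left(k + B\right)}{8} = \frac{k \left(B + k\right)}{8}$)
$\left(-2 + 1 \left(-6\right)\right) + p{\left(-6,\left(-3\right) \left(-2\right) \right)} \frac{58}{9 - 45} = \left(-2 + 1 \left(-6\right)\right) + \frac{\left(-3\right) \left(-2\right) \left(-6 - -6\right)}{8} \frac{58}{9 - 45} = \left(-2 - 6\right) + \frac{1}{8} \cdot 6 \left(-6 + 6\right) \frac{58}{9 - 45} = -8 + \frac{1}{8} \cdot 6 \cdot 0 \frac{58}{-36} = -8 + 0 \cdot 58 \left(- \frac{1}{36}\right) = -8 + 0 \left(- \frac{29}{18}\right) = -8 + 0 = -8$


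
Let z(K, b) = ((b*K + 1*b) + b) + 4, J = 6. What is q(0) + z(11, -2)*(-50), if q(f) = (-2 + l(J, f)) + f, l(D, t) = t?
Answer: 1098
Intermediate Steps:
q(f) = -2 + 2*f (q(f) = (-2 + f) + f = -2 + 2*f)
z(K, b) = 4 + 2*b + K*b (z(K, b) = ((K*b + b) + b) + 4 = ((b + K*b) + b) + 4 = (2*b + K*b) + 4 = 4 + 2*b + K*b)
q(0) + z(11, -2)*(-50) = (-2 + 2*0) + (4 + 2*(-2) + 11*(-2))*(-50) = (-2 + 0) + (4 - 4 - 22)*(-50) = -2 - 22*(-50) = -2 + 1100 = 1098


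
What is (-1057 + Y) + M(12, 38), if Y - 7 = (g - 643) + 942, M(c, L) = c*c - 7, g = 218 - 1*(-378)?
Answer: -18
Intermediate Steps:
g = 596 (g = 218 + 378 = 596)
M(c, L) = -7 + c² (M(c, L) = c² - 7 = -7 + c²)
Y = 902 (Y = 7 + ((596 - 643) + 942) = 7 + (-47 + 942) = 7 + 895 = 902)
(-1057 + Y) + M(12, 38) = (-1057 + 902) + (-7 + 12²) = -155 + (-7 + 144) = -155 + 137 = -18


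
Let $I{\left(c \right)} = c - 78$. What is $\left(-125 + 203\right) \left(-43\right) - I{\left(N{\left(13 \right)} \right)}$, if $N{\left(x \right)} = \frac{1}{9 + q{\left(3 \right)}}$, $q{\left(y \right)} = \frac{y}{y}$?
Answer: $- \frac{32761}{10} \approx -3276.1$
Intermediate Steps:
$q{\left(y \right)} = 1$
$N{\left(x \right)} = \frac{1}{10}$ ($N{\left(x \right)} = \frac{1}{9 + 1} = \frac{1}{10}$)
$I{\left(c \right)} = -78 + c$ ($I{\left(c \right)} = c - 78 = -78 + c$)
$\left(-125 + 203\right) \left(-43\right) - I{\left(N{\left(13 \right)} \right)} = \left(-125 + 203\right) \left(-43\right) - \left(-78 + \frac{1}{10}\right) = 78 \left(-43\right) - - \frac{779}{10} = -3354 + \frac{779}{10} = - \frac{32761}{10}$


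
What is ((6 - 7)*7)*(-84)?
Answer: 588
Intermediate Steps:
((6 - 7)*7)*(-84) = -1*7*(-84) = -7*(-84) = 588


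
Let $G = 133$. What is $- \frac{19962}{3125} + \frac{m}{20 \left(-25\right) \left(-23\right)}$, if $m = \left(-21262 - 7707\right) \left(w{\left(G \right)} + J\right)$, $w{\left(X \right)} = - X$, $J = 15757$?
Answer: $- \frac{2829281976}{71875} \approx -39364.0$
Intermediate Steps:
$m = -452611656$ ($m = \left(-21262 - 7707\right) \left(\left(-1\right) 133 + 15757\right) = - 28969 \left(-133 + 15757\right) = \left(-28969\right) 15624 = -452611656$)
$- \frac{19962}{3125} + \frac{m}{20 \left(-25\right) \left(-23\right)} = - \frac{19962}{3125} - \frac{452611656}{20 \left(-25\right) \left(-23\right)} = \left(-19962\right) \frac{1}{3125} - \frac{452611656}{\left(-500\right) \left(-23\right)} = - \frac{19962}{3125} - \frac{452611656}{11500} = - \frac{19962}{3125} - \frac{113152914}{2875} = - \frac{2829281976}{71875}$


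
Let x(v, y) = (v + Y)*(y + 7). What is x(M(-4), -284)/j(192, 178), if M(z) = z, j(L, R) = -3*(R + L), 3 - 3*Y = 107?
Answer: -16066/1665 ≈ -9.6492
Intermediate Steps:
Y = -104/3 (Y = 1 - ⅓*107 = 1 - 107/3 = -104/3 ≈ -34.667)
j(L, R) = -3*L - 3*R (j(L, R) = -3*(L + R) = -3*L - 3*R)
x(v, y) = (7 + y)*(-104/3 + v) (x(v, y) = (v - 104/3)*(y + 7) = (-104/3 + v)*(7 + y) = (7 + y)*(-104/3 + v))
x(M(-4), -284)/j(192, 178) = (-728/3 + 7*(-4) - 104/3*(-284) - 4*(-284))/(-3*192 - 3*178) = (-728/3 - 28 + 29536/3 + 1136)/(-576 - 534) = (32132/3)/(-1110) = (32132/3)*(-1/1110) = -16066/1665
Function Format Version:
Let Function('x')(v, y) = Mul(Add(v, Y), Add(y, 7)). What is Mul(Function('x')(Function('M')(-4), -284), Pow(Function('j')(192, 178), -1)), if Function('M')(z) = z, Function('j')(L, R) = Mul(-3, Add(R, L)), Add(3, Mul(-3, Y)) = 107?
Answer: Rational(-16066, 1665) ≈ -9.6492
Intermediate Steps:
Y = Rational(-104, 3) (Y = Add(1, Mul(Rational(-1, 3), 107)) = Add(1, Rational(-107, 3)) = Rational(-104, 3) ≈ -34.667)
Function('j')(L, R) = Add(Mul(-3, L), Mul(-3, R)) (Function('j')(L, R) = Mul(-3, Add(L, R)) = Add(Mul(-3, L), Mul(-3, R)))
Function('x')(v, y) = Mul(Add(7, y), Add(Rational(-104, 3), v)) (Function('x')(v, y) = Mul(Add(v, Rational(-104, 3)), Add(y, 7)) = Mul(Add(Rational(-104, 3), v), Add(7, y)) = Mul(Add(7, y), Add(Rational(-104, 3), v)))
Mul(Function('x')(Function('M')(-4), -284), Pow(Function('j')(192, 178), -1)) = Mul(Add(Rational(-728, 3), Mul(7, -4), Mul(Rational(-104, 3), -284), Mul(-4, -284)), Pow(Add(Mul(-3, 192), Mul(-3, 178)), -1)) = Mul(Add(Rational(-728, 3), -28, Rational(29536, 3), 1136), Pow(Add(-576, -534), -1)) = Mul(Rational(32132, 3), Pow(-1110, -1)) = Mul(Rational(32132, 3), Rational(-1, 1110)) = Rational(-16066, 1665)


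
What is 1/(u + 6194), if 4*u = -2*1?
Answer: 2/12387 ≈ 0.00016146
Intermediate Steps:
u = -½ (u = (-2*1)/4 = (¼)*(-2) = -½ ≈ -0.50000)
1/(u + 6194) = 1/(-½ + 6194) = 1/(12387/2) = 2/12387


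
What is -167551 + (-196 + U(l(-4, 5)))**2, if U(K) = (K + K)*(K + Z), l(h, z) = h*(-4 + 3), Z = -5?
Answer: -125935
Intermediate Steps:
l(h, z) = -h (l(h, z) = h*(-1) = -h)
U(K) = 2*K*(-5 + K) (U(K) = (K + K)*(K - 5) = (2*K)*(-5 + K) = 2*K*(-5 + K))
-167551 + (-196 + U(l(-4, 5)))**2 = -167551 + (-196 + 2*(-1*(-4))*(-5 - 1*(-4)))**2 = -167551 + (-196 + 2*4*(-5 + 4))**2 = -167551 + (-196 + 2*4*(-1))**2 = -167551 + (-196 - 8)**2 = -167551 + (-204)**2 = -167551 + 41616 = -125935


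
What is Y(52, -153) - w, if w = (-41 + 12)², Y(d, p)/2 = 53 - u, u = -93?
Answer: -549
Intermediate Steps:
Y(d, p) = 292 (Y(d, p) = 2*(53 - 1*(-93)) = 2*(53 + 93) = 2*146 = 292)
w = 841 (w = (-29)² = 841)
Y(52, -153) - w = 292 - 1*841 = 292 - 841 = -549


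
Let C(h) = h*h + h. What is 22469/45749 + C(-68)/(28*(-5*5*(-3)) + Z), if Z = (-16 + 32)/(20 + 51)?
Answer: 412481612/155043361 ≈ 2.6604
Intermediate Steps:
C(h) = h + h² (C(h) = h² + h = h + h²)
Z = 16/71 ≈ 0.22535
22469/45749 + C(-68)/(28*(-5*5*(-3)) + Z) = 22469/45749 + (-68*(1 - 68))/(28*(-5*5*(-3)) + 16/71) = 22469*(1/45749) + (-68*(-67))/(28*(-25*(-3)) + 16/71) = 22469/45749 + 4556/(28*75 + 16/71) = 22469/45749 + 4556/(2100 + 16/71) = 22469/45749 + 4556/(149116/71) = 22469/45749 + 4556*(71/149116) = 22469/45749 + 80869/37279 = 412481612/155043361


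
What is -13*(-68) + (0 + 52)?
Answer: 936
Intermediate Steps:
-13*(-68) + (0 + 52) = 884 + 52 = 936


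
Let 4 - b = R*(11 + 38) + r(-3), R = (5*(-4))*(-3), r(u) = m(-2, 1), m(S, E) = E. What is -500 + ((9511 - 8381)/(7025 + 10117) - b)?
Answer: 20888092/8571 ≈ 2437.1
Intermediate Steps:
r(u) = 1
R = 60 (R = -20*(-3) = 60)
b = -2937 (b = 4 - (60*(11 + 38) + 1) = 4 - (60*49 + 1) = 4 - (2940 + 1) = 4 - 1*2941 = 4 - 2941 = -2937)
-500 + ((9511 - 8381)/(7025 + 10117) - b) = -500 + ((9511 - 8381)/(7025 + 10117) - 1*(-2937)) = -500 + (1130/17142 + 2937) = -500 + (1130*(1/17142) + 2937) = -500 + (565/8571 + 2937) = -500 + 25173592/8571 = 20888092/8571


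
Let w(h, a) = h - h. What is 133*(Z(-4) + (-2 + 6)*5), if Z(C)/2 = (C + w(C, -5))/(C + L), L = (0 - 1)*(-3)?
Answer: 3724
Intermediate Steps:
w(h, a) = 0
L = 3 (L = -1*(-3) = 3)
Z(C) = 2*C/(3 + C) (Z(C) = 2*((C + 0)/(C + 3)) = 2*(C/(3 + C)) = 2*C/(3 + C))
133*(Z(-4) + (-2 + 6)*5) = 133*(2*(-4)/(3 - 4) + (-2 + 6)*5) = 133*(2*(-4)/(-1) + 4*5) = 133*(2*(-4)*(-1) + 20) = 133*(8 + 20) = 133*28 = 3724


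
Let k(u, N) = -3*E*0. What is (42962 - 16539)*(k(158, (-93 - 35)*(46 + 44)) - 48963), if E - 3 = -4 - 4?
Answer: -1293749349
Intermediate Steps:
E = -5 (E = 3 + (-4 - 4) = 3 - 8 = -5)
k(u, N) = 0 (k(u, N) = -3*(-5)*0 = 15*0 = 0)
(42962 - 16539)*(k(158, (-93 - 35)*(46 + 44)) - 48963) = (42962 - 16539)*(0 - 48963) = 26423*(-48963) = -1293749349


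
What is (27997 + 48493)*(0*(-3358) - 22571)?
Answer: -1726455790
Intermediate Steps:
(27997 + 48493)*(0*(-3358) - 22571) = 76490*(0 - 22571) = 76490*(-22571) = -1726455790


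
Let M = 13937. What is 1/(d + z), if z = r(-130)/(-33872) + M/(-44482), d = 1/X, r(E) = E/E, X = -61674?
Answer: -23230966126224/7279736475077 ≈ -3.1912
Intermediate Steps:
r(E) = 1
d = -1/61674 (d = 1/(-61674) = -1/61674 ≈ -1.6214e-5)
z = -236059273/753347152 (z = 1/(-33872) + 13937/(-44482) = 1*(-1/33872) + 13937*(-1/44482) = -1/33872 - 13937/44482 = -236059273/753347152 ≈ -0.31335)
1/(d + z) = 1/(-1/61674 - 236059273/753347152) = 1/(-7279736475077/23230966126224) = -23230966126224/7279736475077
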